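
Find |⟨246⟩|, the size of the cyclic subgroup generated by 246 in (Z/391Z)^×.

The order of 246 must divide φ(391) = φ(17·23) = (17−1)·(23−1) = 16·22 = 352 = 2^5 · 11.
Divisors of 352: 1, 2, 4, 8, 11, 16, 22, 32, 44, 88, 176, 352.
Evaluate successive powers at the divisors of 352:
246^1 ≡ 246
246^2 ≡ 302
246^4 ≡ 101
246^8 ≡ 35
246^11 ≡ 70
246^16 ≡ 52
246^22 ≡ 208
246^32 ≡ 358
246^44 ≡ 254
246^88 ≡ 1
Therefore the multiplicative order of 246 modulo 391 is 88.

88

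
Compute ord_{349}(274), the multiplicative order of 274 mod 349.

29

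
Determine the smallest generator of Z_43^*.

3

φ(43) = 43 − 1 = 42 = 2 · 3 · 7.
g is a primitive root iff g^(42/q) ≢ 1 (mod 43) for each prime q ∈ {2, 3, 7}.
g = 2: 2^21 ≡ 42; 2^14 ≡ 1 — hits 1, so not a primitive root.
g = 3: 3^21 ≡ 42; 3^14 ≡ 36; 3^6 ≡ 41 — none is 1, so 3 is a primitive root.
The smallest primitive root modulo 43 is 3.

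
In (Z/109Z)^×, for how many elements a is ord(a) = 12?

φ(109) = 109 − 1 = 108 = 2^2 · 3^3.
(Z/109Z)^× is cyclic (|G| = 108); a cyclic group of order m has exactly φ(d) elements of each order d | m, and none otherwise.
12 = 2^2 · 3 divides 108, and φ(12) = 4.

4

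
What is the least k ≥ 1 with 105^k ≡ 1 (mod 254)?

18

ord(105) | φ(254) = φ(2)·φ(127) = 1·126 = 126 = 2 · 3^2 · 7.
Divisors of 126: 1, 2, 3, 6, 7, 9, 14, 18, 21, 42, 63, 126.
Check 105^d mod 254 for each divisor in increasing order:
105^1 ≡ 105 (mod 254)
105^2 ≡ 103 (mod 254)
105^3 ≡ 147 (mod 254)
105^6 ≡ 19 (mod 254)
105^7 ≡ 217 (mod 254)
105^9 ≡ 253 (mod 254)
105^14 ≡ 99 (mod 254)
105^18 ≡ 1 (mod 254) ✓
So ord_254(105) = 18.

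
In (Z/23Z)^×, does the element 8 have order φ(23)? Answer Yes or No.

No

φ(23) = 23 − 1 = 22 = 2 · 11.
Test 8^(22/q) mod 23 for each prime factor q of 22:
8^11 ≡ 1 (mod 23)  [q = 2: ≡ 1 ✗]
8^2 ≡ 18 (mod 23)  [q = 11: ≢ 1 ✓]
Since 8^11 ≡ 1, the order of 8 divides 11 < 22, so 8 is not a primitive root.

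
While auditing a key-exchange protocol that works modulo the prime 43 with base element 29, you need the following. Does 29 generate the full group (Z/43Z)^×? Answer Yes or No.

Yes

φ(43) = 43 − 1 = 42 = 2 · 3 · 7.
An element g generates (Z/43Z)^× iff g^(42/q) ≢ 1 (mod 43) for each prime q ∈ {2, 3, 7}.
29^21 ≡ 42 (mod 43)  [q = 2: ≢ 1 ✓]
29^14 ≡ 6 (mod 43)  [q = 3: ≢ 1 ✓]
29^6 ≡ 21 (mod 43)  [q = 7: ≢ 1 ✓]
Every test exponent gives a nontrivial residue, hence 29 generates the full group.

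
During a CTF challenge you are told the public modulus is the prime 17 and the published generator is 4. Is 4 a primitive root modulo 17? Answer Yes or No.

No

φ(17) = 17 − 1 = 16 = 2^4.
It suffices to check that the order of 4 is not a proper divisor of 16: compute 4^(16/q) for q ∈ {2}.
4^8 ≡ 1 (mod 17)  [q = 2: ≡ 1 ✗]
The check at q = 2 fails, so 4 generates a proper subgroup.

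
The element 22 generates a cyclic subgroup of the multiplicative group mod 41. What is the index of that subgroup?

The order of 22 must divide φ(41) = 41 − 1 = 40 = 2^3 · 5.
Divisors of 40: 1, 2, 4, 5, 8, 10, 20, 40.
Check 22^d mod 41 for each divisor in increasing order:
22^1 ≡ 22 (mod 41)
22^2 ≡ 33 (mod 41)
22^4 ≡ 23 (mod 41)
22^5 ≡ 14 (mod 41)
22^8 ≡ 37 (mod 41)
22^10 ≡ 32 (mod 41)
22^20 ≡ 40 (mod 41)
22^40 ≡ 1 (mod 41) ✓
The order of 22 is 40, so the subgroup it generates has 40 elements.
[(Z/41Z)^× : ⟨22⟩] = 40/40 = 1.

1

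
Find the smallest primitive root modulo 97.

φ(97) = 97 − 1 = 96 = 2^5 · 3.
Test candidates g = 2, 3, … against the prime factors q ∈ {2, 3} of φ(97): g is a generator iff g^(96/q) ≢ 1 for every such q.
g = 2: 2^48 ≡ 1 — hits 1, so not a primitive root.
g = 3: 3^48 ≡ 1 — hits 1, so not a primitive root.
g = 4: 4^48 ≡ 1 — hits 1, so not a primitive root.
g = 5: 5^48 ≡ 96; 5^32 ≡ 35 — none is 1, so 5 is a primitive root.
The smallest primitive root modulo 97 is 5.

5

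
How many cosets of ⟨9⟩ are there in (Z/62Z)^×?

2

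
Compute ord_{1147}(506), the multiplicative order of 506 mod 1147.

90

By Lagrange's theorem, ord_1147(506) divides φ(1147) = φ(31·37) = (31−1)·(37−1) = 30·36 = 1080 = 2^3 · 3^3 · 5.
Divisors of 1080: 1, 2, 3, 4, 5, 6, 8, 9, 10, 12, 15, 18, 20, 24, 27, 30, 36, 40, 45, 54, 60, 72, 90, 108, 120, 135, 180, 216, 270, 360, 540, 1080.
Evaluate successive powers at the divisors of 1080:
506^1 ≡ 506
506^2 ≡ 255
506^3 ≡ 566
506^4 ≡ 793
506^5 ≡ 955
506^6 ≡ 343
506^8 ≡ 293
506^9 ≡ 295
506^10 ≡ 160
506^12 ≡ 655
506^15 ≡ 249
506^18 ≡ 1000
506^20 ≡ 366
506^24 ≡ 47
506^27 ≡ 221
506^30 ≡ 63
506^36 ≡ 963
506^40 ≡ 904
506^45 ≡ 776
506^54 ≡ 667
506^60 ≡ 528
506^72 ≡ 593
506^90 ≡ 1
Hence ord(506) = 90.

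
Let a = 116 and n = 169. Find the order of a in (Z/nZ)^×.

26

Since 116 ∈ (Z/169Z)^×, its order divides φ(169) = φ(13^2) = 13·(13−1) = 156 = 2^2 · 3 · 13.
Divisors of 156: 1, 2, 3, 4, 6, 12, 13, 26, 39, 52, 78, 156.
Check 116^d mod 169 for each divisor in increasing order:
116^1 ≡ 116 (mod 169)
116^2 ≡ 105 (mod 169)
116^3 ≡ 12 (mod 169)
116^4 ≡ 40 (mod 169)
116^6 ≡ 144 (mod 169)
116^12 ≡ 118 (mod 169)
116^13 ≡ 168 (mod 169)
116^26 ≡ 1 (mod 169) ✓
Therefore the multiplicative order of 116 modulo 169 is 26.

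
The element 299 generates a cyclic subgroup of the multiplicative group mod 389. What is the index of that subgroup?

1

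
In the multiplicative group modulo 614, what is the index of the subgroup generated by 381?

The order of 381 must divide φ(614) = φ(2)·φ(307) = 1·306 = 306 = 2 · 3^2 · 17.
Divisors of 306: 1, 2, 3, 6, 9, 17, 18, 34, 51, 102, 153, 306.
Compute 381^d (mod 614) for the divisors d until we hit 1:
381^1 ≡ 381 (mod 614)
381^2 ≡ 257 (mod 614)
381^3 ≡ 291 (mod 614)
381^6 ≡ 563 (mod 614)
381^9 ≡ 509 (mod 614)
381^17 ≡ 261 (mod 614)
381^18 ≡ 587 (mod 614)
381^34 ≡ 581 (mod 614)
381^51 ≡ 597 (mod 614)
381^102 ≡ 289 (mod 614)
381^153 ≡ 613 (mod 614)
381^306 ≡ 1 (mod 614) ✓
The order of 381 is 306, so the subgroup it generates has 306 elements.
[(Z/614Z)^× : ⟨381⟩] = 306/306 = 1.

1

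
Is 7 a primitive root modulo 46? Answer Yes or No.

Yes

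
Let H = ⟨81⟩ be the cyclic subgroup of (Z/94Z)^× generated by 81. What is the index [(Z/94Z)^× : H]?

The order of 81 must divide φ(94) = φ(2)·φ(47) = 1·46 = 46 = 2 · 23.
Divisors of 46: 1, 2, 23, 46.
Test each divisor d:
81^1 ≡ 81
81^2 ≡ 75
81^23 ≡ 1
The order of 81 is 23, so the subgroup it generates has 23 elements.
Index = |(Z/94Z)^×| / |⟨81⟩| = 46 / 23 = 2.

2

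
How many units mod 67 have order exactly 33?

φ(67) = 67 − 1 = 66 = 2 · 3 · 11.
(Z/67Z)^× is cyclic (|G| = 66); a cyclic group of order m has exactly φ(d) elements of each order d | m, and none otherwise.
33 = 3 · 11 divides 66, and φ(33) = 20.

20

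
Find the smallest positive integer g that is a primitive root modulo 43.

φ(43) = 43 − 1 = 42 = 2 · 3 · 7.
Test candidates g = 2, 3, … against the prime factors q ∈ {2, 3, 7} of φ(43): g is a generator iff g^(42/q) ≢ 1 for every such q.
g = 2: 2^21 ≡ 42; 2^14 ≡ 1 — hits 1, so not a primitive root.
g = 3: 3^21 ≡ 42; 3^14 ≡ 36; 3^6 ≡ 41 — none is 1, so 3 is a primitive root.
The smallest primitive root modulo 43 is 3.

3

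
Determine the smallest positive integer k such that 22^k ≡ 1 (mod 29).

14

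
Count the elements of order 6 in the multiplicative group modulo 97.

φ(97) = 97 − 1 = 96 = 2^5 · 3.
In a cyclic group of order 96, there are φ(d) elements of order d for each divisor d of 96, and zero for non-divisors.
6 = 2 · 3 divides 96, and φ(6) = 2.

2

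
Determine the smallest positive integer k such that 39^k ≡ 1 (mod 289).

272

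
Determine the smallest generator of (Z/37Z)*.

φ(37) = 37 − 1 = 36 = 2^2 · 3^2.
Test candidates g = 2, 3, … against the prime factors q ∈ {2, 3} of φ(37): g is a generator iff g^(36/q) ≢ 1 for every such q.
g = 2: 2^18 ≡ 36; 2^12 ≡ 26 — none is 1, so 2 is a primitive root.
Hence the least primitive root of 37 is 2.

2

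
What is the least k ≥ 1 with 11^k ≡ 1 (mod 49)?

ord(11) | φ(49) = φ(7^2) = 7·(7−1) = 42 = 2 · 3 · 7.
Divisors of 42: 1, 2, 3, 6, 7, 14, 21, 42.
Check 11^d mod 49 for each divisor in increasing order:
11^1 ≡ 11 (mod 49)
11^2 ≡ 23 (mod 49)
11^3 ≡ 8 (mod 49)
11^6 ≡ 15 (mod 49)
11^7 ≡ 18 (mod 49)
11^14 ≡ 30 (mod 49)
11^21 ≡ 1 (mod 49) ✓
So ord_49(11) = 21.

21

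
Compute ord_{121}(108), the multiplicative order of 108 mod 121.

55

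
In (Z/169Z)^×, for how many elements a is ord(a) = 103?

φ(169) = φ(13^2) = 13·(13−1) = 156 = 2^2 · 3 · 13.
In a cyclic group of order 156, there are φ(d) elements of order d for each divisor d of 156, and zero for non-divisors.
Since 103 ∤ 156, the count is 0.

0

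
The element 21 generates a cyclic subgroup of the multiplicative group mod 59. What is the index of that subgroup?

Since 21 ∈ (Z/59Z)^×, its order divides φ(59) = 59 − 1 = 58 = 2 · 29.
Divisors of 58: 1, 2, 29, 58.
Evaluate successive powers at the divisors of 58:
21^1 ≡ 21
21^2 ≡ 28
21^29 ≡ 1
The order of 21 is 29, so the subgroup it generates has 29 elements.
Index = |(Z/59Z)^×| / |⟨21⟩| = 58 / 29 = 2.

2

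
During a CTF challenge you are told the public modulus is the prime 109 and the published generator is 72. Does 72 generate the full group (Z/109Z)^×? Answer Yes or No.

φ(109) = 109 − 1 = 108 = 2^2 · 3^3.
Test 72^(108/q) mod 109 for each prime factor q of 108:
72^54 ≡ 108 (mod 109)  [q = 2: ≢ 1 ✓]
72^36 ≡ 45 (mod 109)  [q = 3: ≢ 1 ✓]
All checks pass, so 72 has order 108 and is a primitive root modulo 109.

Yes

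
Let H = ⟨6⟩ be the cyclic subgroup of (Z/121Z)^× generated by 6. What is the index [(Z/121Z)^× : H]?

1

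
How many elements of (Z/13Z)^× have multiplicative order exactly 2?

1

φ(13) = 13 − 1 = 12 = 2^2 · 3.
Since (Z/13Z)^× is cyclic of order 12, the number of elements of order d is φ(d) when d | 12 and 0 otherwise.
2 | 12, and φ(2) = 2 − 1 = 1.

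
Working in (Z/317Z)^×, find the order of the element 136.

The order of 136 must divide φ(317) = 317 − 1 = 316 = 2^2 · 79.
Divisors of 316: 1, 2, 4, 79, 158, 316.
Compute 136^d (mod 317) for the divisors d until we hit 1:
136^1 ≡ 136 (mod 317)
136^2 ≡ 110 (mod 317)
136^4 ≡ 54 (mod 317)
136^79 ≡ 316 (mod 317)
136^158 ≡ 1 (mod 317) ✓
Therefore the multiplicative order of 136 modulo 317 is 158.

158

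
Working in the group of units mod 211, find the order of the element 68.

70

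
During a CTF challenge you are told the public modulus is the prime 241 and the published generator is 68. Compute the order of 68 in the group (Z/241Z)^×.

By Lagrange's theorem, ord_241(68) divides φ(241) = 241 − 1 = 240 = 2^4 · 3 · 5.
Divisors of 240: 1, 2, 3, 4, 5, 6, 8, 10, 12, 15, 16, 20, 24, 30, 40, 48, 60, 80, 120, 240.
Evaluate successive powers at the divisors of 240:
68^1 ≡ 68 (mod 241)
68^2 ≡ 45 (mod 241)
68^3 ≡ 168 (mod 241)
68^4 ≡ 97 (mod 241)
68^5 ≡ 89 (mod 241)
68^6 ≡ 27 (mod 241)
68^8 ≡ 10 (mod 241)
68^10 ≡ 209 (mod 241)
68^12 ≡ 6 (mod 241)
68^15 ≡ 44 (mod 241)
68^16 ≡ 100 (mod 241)
68^20 ≡ 60 (mod 241)
68^24 ≡ 36 (mod 241)
68^30 ≡ 8 (mod 241)
68^40 ≡ 226 (mod 241)
68^48 ≡ 91 (mod 241)
68^60 ≡ 64 (mod 241)
68^80 ≡ 225 (mod 241)
68^120 ≡ 240 (mod 241)
68^240 ≡ 1 (mod 241) ✓
Hence ord(68) = 240.

240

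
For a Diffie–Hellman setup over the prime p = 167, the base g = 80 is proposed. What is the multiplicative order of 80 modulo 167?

166

By Lagrange's theorem, ord_167(80) divides φ(167) = 167 − 1 = 166 = 2 · 83.
Divisors of 166: 1, 2, 83, 166.
Evaluate successive powers at the divisors of 166:
80^1 ≡ 80
80^2 ≡ 54
80^83 ≡ 166
80^166 ≡ 1
So ord_167(80) = 166.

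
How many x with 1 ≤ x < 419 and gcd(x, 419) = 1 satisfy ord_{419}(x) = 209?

φ(419) = 419 − 1 = 418 = 2 · 11 · 19.
(Z/419Z)^× is cyclic (|G| = 418); a cyclic group of order m has exactly φ(d) elements of each order d | m, and none otherwise.
209 = 11 · 19 divides 418, and φ(209) = 180.

180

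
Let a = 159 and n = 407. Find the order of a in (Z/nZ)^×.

Since 159 ∈ (Z/407Z)^×, its order divides φ(407) = φ(11·37) = (11−1)·(37−1) = 10·36 = 360 = 2^3 · 3^2 · 5.
Divisors of 360: 1, 2, 3, 4, 5, 6, 8, 9, 10, 12, 15, 18, 20, 24, 30, 36, 40, 45, 60, 72, 90, 120, 180, 360.
Check 159^d mod 407 for each divisor in increasing order:
159^1 ≡ 159
159^2 ≡ 47
159^3 ≡ 147
159^4 ≡ 174
159^5 ≡ 397
159^6 ≡ 38
159^8 ≡ 158
159^9 ≡ 295
159^10 ≡ 100
159^12 ≡ 223
159^15 ≡ 221
159^18 ≡ 334
159^20 ≡ 232
159^24 ≡ 75
159^30 ≡ 1
The smallest such exponent is 30, so the order of 159 is 30.

30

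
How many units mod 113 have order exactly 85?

φ(113) = 113 − 1 = 112 = 2^4 · 7.
Since (Z/113Z)^× is cyclic of order 112, the number of elements of order d is φ(d) when d | 112 and 0 otherwise.
85 does not divide 112, so no element of (Z/113Z)^× has order 85.

0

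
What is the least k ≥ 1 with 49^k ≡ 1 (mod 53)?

ord(49) | φ(53) = 53 − 1 = 52 = 2^2 · 13.
Divisors of 52: 1, 2, 4, 13, 26, 52.
Test each divisor d:
49^1 ≡ 49 (mod 53)
49^2 ≡ 16 (mod 53)
49^4 ≡ 44 (mod 53)
49^13 ≡ 1 (mod 53) ✓
The smallest such exponent is 13, so the order of 49 is 13.

13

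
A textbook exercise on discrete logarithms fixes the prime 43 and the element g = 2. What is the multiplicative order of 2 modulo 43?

14

Since 2 ∈ (Z/43Z)^×, its order divides φ(43) = 43 − 1 = 42 = 2 · 3 · 7.
Divisors of 42: 1, 2, 3, 6, 7, 14, 21, 42.
Check 2^d mod 43 for each divisor in increasing order:
2^1 ≡ 2
2^2 ≡ 4
2^3 ≡ 8
2^6 ≡ 21
2^7 ≡ 42
2^14 ≡ 1
Therefore the multiplicative order of 2 modulo 43 is 14.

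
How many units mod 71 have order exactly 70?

φ(71) = 71 − 1 = 70 = 2 · 5 · 7.
Since (Z/71Z)^× is cyclic of order 70, the number of elements of order d is φ(d) when d | 70 and 0 otherwise.
70 = 2 · 5 · 7 divides 70, and φ(70) = 24.

24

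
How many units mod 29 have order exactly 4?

2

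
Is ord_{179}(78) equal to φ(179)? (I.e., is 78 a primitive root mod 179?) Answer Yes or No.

φ(179) = 179 − 1 = 178 = 2 · 89.
It suffices to check that the order of 78 is not a proper divisor of 178: compute 78^(178/q) for q ∈ {2, 89}.
78^89 ≡ 178 (mod 179)  [q = 2: ≢ 1 ✓]
78^2 ≡ 177 (mod 179)  [q = 89: ≢ 1 ✓]
Every test exponent gives a nontrivial residue, hence 78 generates the full group.

Yes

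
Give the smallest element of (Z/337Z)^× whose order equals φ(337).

φ(337) = 337 − 1 = 336 = 2^4 · 3 · 7.
Test candidates g = 2, 3, … against the prime factors q ∈ {2, 3, 7} of φ(337): g is a generator iff g^(336/q) ≢ 1 for every such q.
g = 2: 2^168 ≡ 1 — hits 1, so not a primitive root.
g = 3: 3^168 ≡ 1 — hits 1, so not a primitive root.
g = 4: 4^168 ≡ 1 — hits 1, so not a primitive root.
g = 5: 5^168 ≡ 336; 5^112 ≡ 1 — hits 1, so not a primitive root.
g = 6: 6^168 ≡ 1 — hits 1, so not a primitive root.
g = 7: 7^168 ≡ 1 — hits 1, so not a primitive root.
g = 8: 8^168 ≡ 1 — hits 1, so not a primitive root.
g = 9: 9^168 ≡ 1 — hits 1, so not a primitive root.
g = 10: 10^168 ≡ 336; 10^112 ≡ 128; 10^48 ≡ 175 — none is 1, so 10 is a primitive root.
So 10 is the smallest generator of (Z/337Z)^×.

10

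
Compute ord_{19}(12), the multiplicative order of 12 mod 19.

By Lagrange's theorem, ord_19(12) divides φ(19) = 19 − 1 = 18 = 2 · 3^2.
Divisors of 18: 1, 2, 3, 6, 9, 18.
Evaluate successive powers at the divisors of 18:
12^1 ≡ 12 (mod 19)
12^2 ≡ 11 (mod 19)
12^3 ≡ 18 (mod 19)
12^6 ≡ 1 (mod 19) ✓
Therefore the multiplicative order of 12 modulo 19 is 6.

6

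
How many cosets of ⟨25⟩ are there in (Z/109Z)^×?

4

Since 25 ∈ (Z/109Z)^×, its order divides φ(109) = 109 − 1 = 108 = 2^2 · 3^3.
Divisors of 108: 1, 2, 3, 4, 6, 9, 12, 18, 27, 36, 54, 108.
Evaluate successive powers at the divisors of 108:
25^1 ≡ 25 (mod 109)
25^2 ≡ 80 (mod 109)
25^3 ≡ 38 (mod 109)
25^4 ≡ 78 (mod 109)
25^6 ≡ 27 (mod 109)
25^9 ≡ 45 (mod 109)
25^12 ≡ 75 (mod 109)
25^18 ≡ 63 (mod 109)
25^27 ≡ 1 (mod 109) ✓
The order of 25 is 27, so the subgroup it generates has 27 elements.
Index = |(Z/109Z)^×| / |⟨25⟩| = 108 / 27 = 4.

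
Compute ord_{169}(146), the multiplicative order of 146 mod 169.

3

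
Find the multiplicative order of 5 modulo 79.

39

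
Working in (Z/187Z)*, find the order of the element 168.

40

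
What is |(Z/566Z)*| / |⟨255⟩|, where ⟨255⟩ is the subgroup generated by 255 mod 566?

Since 255 ∈ (Z/566Z)^×, its order divides φ(566) = φ(2)·φ(283) = 1·282 = 282 = 2 · 3 · 47.
Divisors of 282: 1, 2, 3, 6, 47, 94, 141, 282.
Evaluate successive powers at the divisors of 282:
255^1 ≡ 255 (mod 566)
255^2 ≡ 501 (mod 566)
255^3 ≡ 405 (mod 566)
255^6 ≡ 451 (mod 566)
255^47 ≡ 45 (mod 566)
255^94 ≡ 327 (mod 566)
255^141 ≡ 565 (mod 566)
255^282 ≡ 1 (mod 566) ✓
So ord_566(255) = 282, hence |⟨255⟩| = 282.
Index = |(Z/566Z)^×| / |⟨255⟩| = 282 / 282 = 1.

1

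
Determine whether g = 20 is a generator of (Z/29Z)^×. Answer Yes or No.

No

φ(29) = 29 − 1 = 28 = 2^2 · 7.
20 is a primitive root mod 29 iff 20^(φ(29)/q) ≢ 1 for every prime q | φ(29), i.e. q ∈ {2, 7}.
20^14 ≡ 1 (mod 29)  [q = 2: ≡ 1 ✗]
20^4 ≡ 7 (mod 29)  [q = 7: ≢ 1 ✓]
20^14 ≡ 1 shows ord(20) | 14, strictly less than φ(29); not a primitive root.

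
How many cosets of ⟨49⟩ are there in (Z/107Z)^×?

Since 49 ∈ (Z/107Z)^×, its order divides φ(107) = 107 − 1 = 106 = 2 · 53.
Divisors of 106: 1, 2, 53, 106.
Compute 49^d (mod 107) for the divisors d until we hit 1:
49^1 ≡ 49 (mod 107)
49^2 ≡ 47 (mod 107)
49^53 ≡ 1 (mod 107) ✓
The order of 49 is 53, so the subgroup it generates has 53 elements.
The index is φ(107) / ord(49) = 106 / 53 = 2.

2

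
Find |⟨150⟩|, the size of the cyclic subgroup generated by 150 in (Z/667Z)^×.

154

ord(150) | φ(667) = φ(23·29) = (23−1)·(29−1) = 22·28 = 616 = 2^3 · 7 · 11.
Divisors of 616: 1, 2, 4, 7, 8, 11, 14, 22, 28, 44, 56, 77, 88, 154, 308, 616.
Evaluate successive powers at the divisors of 616:
150^1 ≡ 150
150^2 ≡ 489
150^4 ≡ 335
150^7 ≡ 637
150^8 ≡ 169
150^11 ≡ 622
150^14 ≡ 233
150^22 ≡ 24
150^28 ≡ 262
150^44 ≡ 576
150^56 ≡ 610
150^77 ≡ 231
150^88 ≡ 277
150^154 ≡ 1
Hence ord(150) = 154.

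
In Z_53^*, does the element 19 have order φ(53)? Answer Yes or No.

Yes

φ(53) = 53 − 1 = 52 = 2^2 · 13.
It suffices to check that the order of 19 is not a proper divisor of 52: compute 19^(52/q) for q ∈ {2, 13}.
19^26 ≡ 52 (mod 53)  [q = 2: ≢ 1 ✓]
19^4 ≡ 47 (mod 53)  [q = 13: ≢ 1 ✓]
Every test exponent gives a nontrivial residue, hence 19 generates the full group.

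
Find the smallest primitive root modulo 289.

φ(289) = φ(17^2) = 17·(17−1) = 272 = 2^4 · 17.
Test candidates g = 2, 3, … against the prime factors q ∈ {2, 17} of φ(289): g is a generator iff g^(272/q) ≢ 1 for every such q.
g = 2: 2^136 ≡ 1 — hits 1, so not a primitive root.
g = 3: 3^136 ≡ 288; 3^16 ≡ 171 — none is 1, so 3 is a primitive root.
Hence the least primitive root of 289 is 3.

3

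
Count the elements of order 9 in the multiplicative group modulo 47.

0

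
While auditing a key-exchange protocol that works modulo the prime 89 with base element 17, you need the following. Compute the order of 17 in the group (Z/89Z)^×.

44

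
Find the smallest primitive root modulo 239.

φ(239) = 239 − 1 = 238 = 2 · 7 · 17.
g is a primitive root iff g^(238/q) ≢ 1 (mod 239) for each prime q ∈ {2, 7, 17}.
g = 2: 2^119 ≡ 1 — hits 1, so not a primitive root.
g = 3: 3^119 ≡ 1 — hits 1, so not a primitive root.
g = 4: 4^119 ≡ 1 — hits 1, so not a primitive root.
g = 5: 5^119 ≡ 1 — hits 1, so not a primitive root.
g = 6: 6^119 ≡ 1 — hits 1, so not a primitive root.
g = 7: 7^119 ≡ 238; 7^34 ≡ 24; 7^14 ≡ 211 — none is 1, so 7 is a primitive root.
Hence the least primitive root of 239 is 7.

7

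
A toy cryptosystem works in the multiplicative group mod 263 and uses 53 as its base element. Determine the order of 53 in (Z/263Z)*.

By Lagrange's theorem, ord_263(53) divides φ(263) = 263 − 1 = 262 = 2 · 131.
Divisors of 262: 1, 2, 131, 262.
Check 53^d mod 263 for each divisor in increasing order:
53^1 ≡ 53 (mod 263)
53^2 ≡ 179 (mod 263)
53^131 ≡ 262 (mod 263)
53^262 ≡ 1 (mod 263) ✓
Hence ord(53) = 262.

262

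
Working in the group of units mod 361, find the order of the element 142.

171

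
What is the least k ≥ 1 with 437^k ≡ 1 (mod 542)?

45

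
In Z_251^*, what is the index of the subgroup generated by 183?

1

Since 183 ∈ (Z/251Z)^×, its order divides φ(251) = 251 − 1 = 250 = 2 · 5^3.
Divisors of 250: 1, 2, 5, 10, 25, 50, 125, 250.
Check 183^d mod 251 for each divisor in increasing order:
183^1 ≡ 183 (mod 251)
183^2 ≡ 106 (mod 251)
183^5 ≡ 247 (mod 251)
183^10 ≡ 16 (mod 251)
183^25 ≡ 231 (mod 251)
183^50 ≡ 149 (mod 251)
183^125 ≡ 250 (mod 251)
183^250 ≡ 1 (mod 251) ✓
So ord_251(183) = 250, hence |⟨183⟩| = 250.
Index = |(Z/251Z)^×| / |⟨183⟩| = 250 / 250 = 1.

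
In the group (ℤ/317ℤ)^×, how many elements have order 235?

0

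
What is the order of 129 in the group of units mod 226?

Since 129 ∈ (Z/226Z)^×, its order divides φ(226) = φ(2)·φ(113) = 1·112 = 112 = 2^4 · 7.
Divisors of 112: 1, 2, 4, 7, 8, 14, 16, 28, 56, 112.
Compute 129^d (mod 226) for the divisors d until we hit 1:
129^1 ≡ 129 (mod 226)
129^2 ≡ 143 (mod 226)
129^4 ≡ 109 (mod 226)
129^7 ≡ 1 (mod 226) ✓
Therefore the multiplicative order of 129 modulo 226 is 7.

7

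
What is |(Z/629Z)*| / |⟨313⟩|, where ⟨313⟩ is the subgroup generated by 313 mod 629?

4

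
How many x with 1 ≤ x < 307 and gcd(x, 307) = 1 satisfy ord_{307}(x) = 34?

φ(307) = 307 − 1 = 306 = 2 · 3^2 · 17.
(Z/307Z)^× is cyclic (|G| = 306); a cyclic group of order m has exactly φ(d) elements of each order d | m, and none otherwise.
34 = 2 · 17 divides 306, and φ(34) = 16.

16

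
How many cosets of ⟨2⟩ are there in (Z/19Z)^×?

By Lagrange's theorem, ord_19(2) divides φ(19) = 19 − 1 = 18 = 2 · 3^2.
Divisors of 18: 1, 2, 3, 6, 9, 18.
Compute 2^d (mod 19) for the divisors d until we hit 1:
2^1 ≡ 2 (mod 19)
2^2 ≡ 4 (mod 19)
2^3 ≡ 8 (mod 19)
2^6 ≡ 7 (mod 19)
2^9 ≡ 18 (mod 19)
2^18 ≡ 1 (mod 19) ✓
The order of 2 is 18, so the subgroup it generates has 18 elements.
The index is φ(19) / ord(2) = 18 / 18 = 1.

1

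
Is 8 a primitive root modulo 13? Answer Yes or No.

No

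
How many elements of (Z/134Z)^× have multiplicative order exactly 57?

0

φ(134) = φ(2)·φ(67) = 1·66 = 66 = 2 · 3 · 11.
In a cyclic group of order 66, there are φ(d) elements of order d for each divisor d of 66, and zero for non-divisors.
Here 66 is not a multiple of 57, so there are no elements of order 57.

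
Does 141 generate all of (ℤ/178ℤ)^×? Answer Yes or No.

φ(178) = φ(2)·φ(89) = 1·88 = 88 = 2^3 · 11.
Test 141^(88/q) mod 178 for each prime factor q of 88:
141^44 ≡ 177 (mod 178)  [q = 2: ≢ 1 ✓]
141^8 ≡ 1 (mod 178)  [q = 11: ≡ 1 ✗]
Since 141^8 ≡ 1, the order of 141 divides 8 < 88, so 141 is not a primitive root.

No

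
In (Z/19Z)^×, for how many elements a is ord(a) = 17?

φ(19) = 19 − 1 = 18 = 2 · 3^2.
In a cyclic group of order 18, there are φ(d) elements of order d for each divisor d of 18, and zero for non-divisors.
17 does not divide 18, so no element of (Z/19Z)^× has order 17.

0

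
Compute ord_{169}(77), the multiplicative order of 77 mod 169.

26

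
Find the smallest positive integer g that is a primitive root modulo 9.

φ(9) = φ(3^2) = 3·(3−1) = 6 = 2 · 3.
Test candidates g = 2, 3, … against the prime factors q ∈ {2, 3} of φ(9): g is a generator iff g^(6/q) ≢ 1 for every such q.
g = 2: 2^3 ≡ 8; 2^2 ≡ 4 — none is 1, so 2 is a primitive root.
So 2 is the smallest generator of (Z/9Z)^×.

2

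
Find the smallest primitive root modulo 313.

φ(313) = 313 − 1 = 312 = 2^3 · 3 · 13.
Test candidates g = 2, 3, … against the prime factors q ∈ {2, 3, 13} of φ(313): g is a generator iff g^(312/q) ≢ 1 for every such q.
g = 2: 2^156 ≡ 1 — hits 1, so not a primitive root.
g = 3: 3^156 ≡ 1 — hits 1, so not a primitive root.
g = 4: 4^156 ≡ 1 — hits 1, so not a primitive root.
g = 5: 5^156 ≡ 312; 5^104 ≡ 1 — hits 1, so not a primitive root.
g = 6: 6^156 ≡ 1 — hits 1, so not a primitive root.
g = 7: 7^156 ≡ 312; 7^104 ≡ 1 — hits 1, so not a primitive root.
g = 8: 8^156 ≡ 1 — hits 1, so not a primitive root.
g = 9: 9^156 ≡ 1 — hits 1, so not a primitive root.
g = 10: 10^156 ≡ 312; 10^104 ≡ 214; 10^24 ≡ 103 — none is 1, so 10 is a primitive root.
So 10 is the smallest generator of (Z/313Z)^×.

10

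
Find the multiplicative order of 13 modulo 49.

By Lagrange's theorem, ord_49(13) divides φ(49) = φ(7^2) = 7·(7−1) = 42 = 2 · 3 · 7.
Divisors of 42: 1, 2, 3, 6, 7, 14, 21, 42.
Evaluate successive powers at the divisors of 42:
13^1 ≡ 13 (mod 49)
13^2 ≡ 22 (mod 49)
13^3 ≡ 41 (mod 49)
13^6 ≡ 15 (mod 49)
13^7 ≡ 48 (mod 49)
13^14 ≡ 1 (mod 49) ✓
Therefore the multiplicative order of 13 modulo 49 is 14.

14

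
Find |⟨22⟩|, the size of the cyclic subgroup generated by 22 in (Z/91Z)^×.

3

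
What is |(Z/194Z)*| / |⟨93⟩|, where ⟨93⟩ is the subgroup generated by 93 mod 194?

The order of 93 must divide φ(194) = φ(2)·φ(97) = 1·96 = 96 = 2^5 · 3.
Divisors of 96: 1, 2, 3, 4, 6, 8, 12, 16, 24, 32, 48, 96.
Compute 93^d (mod 194) for the divisors d until we hit 1:
93^1 ≡ 93 (mod 194)
93^2 ≡ 113 (mod 194)
93^3 ≡ 33 (mod 194)
93^4 ≡ 159 (mod 194)
93^6 ≡ 119 (mod 194)
93^8 ≡ 61 (mod 194)
93^12 ≡ 193 (mod 194)
93^16 ≡ 35 (mod 194)
93^24 ≡ 1 (mod 194) ✓
So ord_194(93) = 24, hence |⟨93⟩| = 24.
[(Z/194Z)^× : ⟨93⟩] = 96/24 = 4.

4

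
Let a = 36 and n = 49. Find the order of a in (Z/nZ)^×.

7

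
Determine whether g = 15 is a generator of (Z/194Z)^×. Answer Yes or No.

φ(194) = φ(2)·φ(97) = 1·96 = 96 = 2^5 · 3.
An element g generates (Z/194Z)^× iff g^(96/q) ≢ 1 (mod 194) for each prime q ∈ {2, 3}.
15^48 ≡ 193 (mod 194)  [q = 2: ≢ 1 ✓]
15^32 ≡ 61 (mod 194)  [q = 3: ≢ 1 ✓]
All checks pass, so 15 has order 96 and is a primitive root modulo 194.

Yes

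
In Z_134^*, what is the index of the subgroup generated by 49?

2

By Lagrange's theorem, ord_134(49) divides φ(134) = φ(2)·φ(67) = 1·66 = 66 = 2 · 3 · 11.
Divisors of 66: 1, 2, 3, 6, 11, 22, 33, 66.
Check 49^d mod 134 for each divisor in increasing order:
49^1 ≡ 49 (mod 134)
49^2 ≡ 123 (mod 134)
49^3 ≡ 131 (mod 134)
49^6 ≡ 9 (mod 134)
49^11 ≡ 29 (mod 134)
49^22 ≡ 37 (mod 134)
49^33 ≡ 1 (mod 134) ✓
So ord_134(49) = 33, hence |⟨49⟩| = 33.
The index is φ(134) / ord(49) = 66 / 33 = 2.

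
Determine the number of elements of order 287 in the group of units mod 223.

0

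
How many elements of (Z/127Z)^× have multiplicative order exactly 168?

φ(127) = 127 − 1 = 126 = 2 · 3^2 · 7.
Since (Z/127Z)^× is cyclic of order 126, the number of elements of order d is φ(d) when d | 126 and 0 otherwise.
Since 168 ∤ 126, the count is 0.

0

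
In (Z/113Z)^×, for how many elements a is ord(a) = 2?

1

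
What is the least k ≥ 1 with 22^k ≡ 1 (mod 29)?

14

The order of 22 must divide φ(29) = 29 − 1 = 28 = 2^2 · 7.
Divisors of 28: 1, 2, 4, 7, 14, 28.
Evaluate successive powers at the divisors of 28:
22^1 ≡ 22
22^2 ≡ 20
22^4 ≡ 23
22^7 ≡ 28
22^14 ≡ 1
Hence ord(22) = 14.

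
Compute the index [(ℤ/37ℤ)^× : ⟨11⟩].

By Lagrange's theorem, ord_37(11) divides φ(37) = 37 − 1 = 36 = 2^2 · 3^2.
Divisors of 36: 1, 2, 3, 4, 6, 9, 12, 18, 36.
Check 11^d mod 37 for each divisor in increasing order:
11^1 ≡ 11 (mod 37)
11^2 ≡ 10 (mod 37)
11^3 ≡ 36 (mod 37)
11^4 ≡ 26 (mod 37)
11^6 ≡ 1 (mod 37) ✓
The order of 11 is 6, so the subgroup it generates has 6 elements.
Index = |(Z/37Z)^×| / |⟨11⟩| = 36 / 6 = 6.

6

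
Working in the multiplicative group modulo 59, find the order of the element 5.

29

Since 5 ∈ (Z/59Z)^×, its order divides φ(59) = 59 − 1 = 58 = 2 · 29.
Divisors of 58: 1, 2, 29, 58.
Test each divisor d:
5^1 ≡ 5 (mod 59)
5^2 ≡ 25 (mod 59)
5^29 ≡ 1 (mod 59) ✓
Therefore the multiplicative order of 5 modulo 59 is 29.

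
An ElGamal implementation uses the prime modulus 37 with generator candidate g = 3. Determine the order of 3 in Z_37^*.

18

Since 3 ∈ (Z/37Z)^×, its order divides φ(37) = 37 − 1 = 36 = 2^2 · 3^2.
Divisors of 36: 1, 2, 3, 4, 6, 9, 12, 18, 36.
Test each divisor d:
3^1 ≡ 3 (mod 37)
3^2 ≡ 9 (mod 37)
3^3 ≡ 27 (mod 37)
3^4 ≡ 7 (mod 37)
3^6 ≡ 26 (mod 37)
3^9 ≡ 36 (mod 37)
3^12 ≡ 10 (mod 37)
3^18 ≡ 1 (mod 37) ✓
The smallest such exponent is 18, so the order of 3 is 18.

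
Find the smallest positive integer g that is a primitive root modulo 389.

φ(389) = 389 − 1 = 388 = 2^2 · 97.
g is a primitive root iff g^(388/q) ≢ 1 (mod 389) for each prime q ∈ {2, 97}.
g = 2: 2^194 ≡ 388; 2^4 ≡ 16 — none is 1, so 2 is a primitive root.
So 2 is the smallest generator of (Z/389Z)^×.

2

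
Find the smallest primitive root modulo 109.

6

φ(109) = 109 − 1 = 108 = 2^2 · 3^3.
g is a primitive root iff g^(108/q) ≢ 1 (mod 109) for each prime q ∈ {2, 3}.
g = 2: 2^54 ≡ 108; 2^36 ≡ 1 — hits 1, so not a primitive root.
g = 3: 3^54 ≡ 1 — hits 1, so not a primitive root.
g = 4: 4^54 ≡ 1 — hits 1, so not a primitive root.
g = 5: 5^54 ≡ 1 — hits 1, so not a primitive root.
g = 6: 6^54 ≡ 108; 6^36 ≡ 63 — none is 1, so 6 is a primitive root.
Hence the least primitive root of 109 is 6.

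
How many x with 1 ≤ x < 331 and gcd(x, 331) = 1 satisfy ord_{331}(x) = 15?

8

φ(331) = 331 − 1 = 330 = 2 · 3 · 5 · 11.
Since (Z/331Z)^× is cyclic of order 330, the number of elements of order d is φ(d) when d | 330 and 0 otherwise.
15 = 3 · 5 divides 330, and φ(15) = 8.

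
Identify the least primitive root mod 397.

φ(397) = 397 − 1 = 396 = 2^2 · 3^2 · 11.
Test candidates g = 2, 3, … against the prime factors q ∈ {2, 3, 11} of φ(397): g is a generator iff g^(396/q) ≢ 1 for every such q.
g = 2: 2^198 ≡ 396; 2^132 ≡ 1 — hits 1, so not a primitive root.
g = 3: 3^198 ≡ 1 — hits 1, so not a primitive root.
g = 4: 4^198 ≡ 1 — hits 1, so not a primitive root.
g = 5: 5^198 ≡ 396; 5^132 ≡ 362; 5^36 ≡ 290 — none is 1, so 5 is a primitive root.
The smallest primitive root modulo 397 is 5.

5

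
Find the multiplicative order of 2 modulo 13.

12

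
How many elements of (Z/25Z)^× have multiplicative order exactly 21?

0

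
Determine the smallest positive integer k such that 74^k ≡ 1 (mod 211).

The order of 74 must divide φ(211) = 211 − 1 = 210 = 2 · 3 · 5 · 7.
Divisors of 210: 1, 2, 3, 5, 6, 7, 10, 14, 15, 21, 30, 35, 42, 70, 105, 210.
Check 74^d mod 211 for each divisor in increasing order:
74^1 ≡ 74 (mod 211)
74^2 ≡ 201 (mod 211)
74^3 ≡ 104 (mod 211)
74^5 ≡ 15 (mod 211)
74^6 ≡ 55 (mod 211)
74^7 ≡ 61 (mod 211)
74^10 ≡ 14 (mod 211)
74^14 ≡ 134 (mod 211)
74^15 ≡ 210 (mod 211)
74^21 ≡ 156 (mod 211)
74^30 ≡ 1 (mod 211) ✓
Therefore the multiplicative order of 74 modulo 211 is 30.

30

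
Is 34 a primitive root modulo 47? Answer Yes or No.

No

φ(47) = 47 − 1 = 46 = 2 · 23.
Test 34^(46/q) mod 47 for each prime factor q of 46:
34^23 ≡ 1 (mod 47)  [q = 2: ≡ 1 ✗]
34^2 ≡ 28 (mod 47)  [q = 23: ≢ 1 ✓]
34^23 ≡ 1 shows ord(34) | 23, strictly less than φ(47); not a primitive root.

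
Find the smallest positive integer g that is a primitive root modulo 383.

5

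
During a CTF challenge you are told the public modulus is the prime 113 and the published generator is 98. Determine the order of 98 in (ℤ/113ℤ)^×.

4

Since 98 ∈ (Z/113Z)^×, its order divides φ(113) = 113 − 1 = 112 = 2^4 · 7.
Divisors of 112: 1, 2, 4, 7, 8, 14, 16, 28, 56, 112.
Check 98^d mod 113 for each divisor in increasing order:
98^1 ≡ 98
98^2 ≡ 112
98^4 ≡ 1
Hence ord(98) = 4.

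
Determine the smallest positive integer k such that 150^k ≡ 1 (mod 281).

280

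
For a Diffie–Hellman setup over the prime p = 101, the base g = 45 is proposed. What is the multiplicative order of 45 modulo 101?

Since 45 ∈ (Z/101Z)^×, its order divides φ(101) = 101 − 1 = 100 = 2^2 · 5^2.
Divisors of 100: 1, 2, 4, 5, 10, 20, 25, 50, 100.
Compute 45^d (mod 101) for the divisors d until we hit 1:
45^1 ≡ 45 (mod 101)
45^2 ≡ 5 (mod 101)
45^4 ≡ 25 (mod 101)
45^5 ≡ 14 (mod 101)
45^10 ≡ 95 (mod 101)
45^20 ≡ 36 (mod 101)
45^25 ≡ 100 (mod 101)
45^50 ≡ 1 (mod 101) ✓
Hence ord(45) = 50.

50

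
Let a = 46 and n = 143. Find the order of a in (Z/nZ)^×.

The order of 46 must divide φ(143) = φ(11·13) = (11−1)·(13−1) = 10·12 = 120 = 2^3 · 3 · 5.
Divisors of 120: 1, 2, 3, 4, 5, 6, 8, 10, 12, 15, 20, 24, 30, 40, 60, 120.
Test each divisor d:
46^1 ≡ 46 (mod 143)
46^2 ≡ 114 (mod 143)
46^3 ≡ 96 (mod 143)
46^4 ≡ 126 (mod 143)
46^5 ≡ 76 (mod 143)
46^6 ≡ 64 (mod 143)
46^8 ≡ 3 (mod 143)
46^10 ≡ 56 (mod 143)
46^12 ≡ 92 (mod 143)
46^15 ≡ 109 (mod 143)
46^20 ≡ 133 (mod 143)
46^24 ≡ 27 (mod 143)
46^30 ≡ 12 (mod 143)
46^40 ≡ 100 (mod 143)
46^60 ≡ 1 (mod 143) ✓
So ord_143(46) = 60.

60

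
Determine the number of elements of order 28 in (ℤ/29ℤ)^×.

φ(29) = 29 − 1 = 28 = 2^2 · 7.
In a cyclic group of order 28, there are φ(d) elements of order d for each divisor d of 28, and zero for non-divisors.
28 = 2^2 · 7 divides 28, and φ(28) = 12.

12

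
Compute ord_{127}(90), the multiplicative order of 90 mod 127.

18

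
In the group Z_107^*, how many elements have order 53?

52

φ(107) = 107 − 1 = 106 = 2 · 53.
(Z/107Z)^× is cyclic (|G| = 106); a cyclic group of order m has exactly φ(d) elements of each order d | m, and none otherwise.
53 | 106, and φ(53) = 53 − 1 = 52.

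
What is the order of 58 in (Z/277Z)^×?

ord(58) | φ(277) = 277 − 1 = 276 = 2^2 · 3 · 23.
Divisors of 276: 1, 2, 3, 4, 6, 12, 23, 46, 69, 92, 138, 276.
Compute 58^d (mod 277) for the divisors d until we hit 1:
58^1 ≡ 58
58^2 ≡ 40
58^3 ≡ 104
58^4 ≡ 215
58^6 ≡ 13
58^12 ≡ 169
58^23 ≡ 182
58^46 ≡ 161
58^69 ≡ 217
58^92 ≡ 160
58^138 ≡ 276
58^276 ≡ 1
Hence ord(58) = 276.

276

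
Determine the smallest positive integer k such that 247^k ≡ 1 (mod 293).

ord(247) | φ(293) = 293 − 1 = 292 = 2^2 · 73.
Divisors of 292: 1, 2, 4, 73, 146, 292.
Compute 247^d (mod 293) for the divisors d until we hit 1:
247^1 ≡ 247 (mod 293)
247^2 ≡ 65 (mod 293)
247^4 ≡ 123 (mod 293)
247^73 ≡ 292 (mod 293)
247^146 ≡ 1 (mod 293) ✓
Therefore the multiplicative order of 247 modulo 293 is 146.

146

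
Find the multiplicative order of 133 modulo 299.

ord(133) | φ(299) = φ(13·23) = (13−1)·(23−1) = 12·22 = 264 = 2^3 · 3 · 11.
Divisors of 264: 1, 2, 3, 4, 6, 8, 11, 12, 22, 24, 33, 44, 66, 88, 132, 264.
Check 133^d mod 299 for each divisor in increasing order:
133^1 ≡ 133 (mod 299)
133^2 ≡ 48 (mod 299)
133^3 ≡ 105 (mod 299)
133^4 ≡ 211 (mod 299)
133^6 ≡ 261 (mod 299)
133^8 ≡ 269 (mod 299)
133^11 ≡ 139 (mod 299)
133^12 ≡ 248 (mod 299)
133^22 ≡ 185 (mod 299)
133^24 ≡ 209 (mod 299)
133^33 ≡ 1 (mod 299) ✓
Therefore the multiplicative order of 133 modulo 299 is 33.

33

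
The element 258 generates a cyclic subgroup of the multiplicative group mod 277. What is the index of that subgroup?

By Lagrange's theorem, ord_277(258) divides φ(277) = 277 − 1 = 276 = 2^2 · 3 · 23.
Divisors of 276: 1, 2, 3, 4, 6, 12, 23, 46, 69, 92, 138, 276.
Evaluate successive powers at the divisors of 276:
258^1 ≡ 258 (mod 277)
258^2 ≡ 84 (mod 277)
258^3 ≡ 66 (mod 277)
258^4 ≡ 131 (mod 277)
258^6 ≡ 201 (mod 277)
258^12 ≡ 236 (mod 277)
258^23 ≡ 276 (mod 277)
258^46 ≡ 1 (mod 277) ✓
Thus |⟨258⟩| = ord(258) = 46.
The index is φ(277) / ord(258) = 276 / 46 = 6.

6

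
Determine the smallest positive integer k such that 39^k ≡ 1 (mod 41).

20

The order of 39 must divide φ(41) = 41 − 1 = 40 = 2^3 · 5.
Divisors of 40: 1, 2, 4, 5, 8, 10, 20, 40.
Compute 39^d (mod 41) for the divisors d until we hit 1:
39^1 ≡ 39 (mod 41)
39^2 ≡ 4 (mod 41)
39^4 ≡ 16 (mod 41)
39^5 ≡ 9 (mod 41)
39^8 ≡ 10 (mod 41)
39^10 ≡ 40 (mod 41)
39^20 ≡ 1 (mod 41) ✓
Therefore the multiplicative order of 39 modulo 41 is 20.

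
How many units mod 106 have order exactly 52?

φ(106) = φ(2)·φ(53) = 1·52 = 52 = 2^2 · 13.
In a cyclic group of order 52, there are φ(d) elements of order d for each divisor d of 52, and zero for non-divisors.
52 = 2^2 · 13 divides 52, and φ(52) = 24.

24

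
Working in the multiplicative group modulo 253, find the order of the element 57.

110

The order of 57 must divide φ(253) = φ(11·23) = (11−1)·(23−1) = 10·22 = 220 = 2^2 · 5 · 11.
Divisors of 220: 1, 2, 4, 5, 10, 11, 20, 22, 44, 55, 110, 220.
Test each divisor d:
57^1 ≡ 57 (mod 253)
57^2 ≡ 213 (mod 253)
57^4 ≡ 82 (mod 253)
57^5 ≡ 120 (mod 253)
57^10 ≡ 232 (mod 253)
57^11 ≡ 68 (mod 253)
57^20 ≡ 188 (mod 253)
57^22 ≡ 70 (mod 253)
57^44 ≡ 93 (mod 253)
57^55 ≡ 252 (mod 253)
57^110 ≡ 1 (mod 253) ✓
The smallest such exponent is 110, so the order of 57 is 110.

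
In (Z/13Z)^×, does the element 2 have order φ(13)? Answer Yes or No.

Yes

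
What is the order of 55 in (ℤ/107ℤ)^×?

By Lagrange's theorem, ord_107(55) divides φ(107) = 107 − 1 = 106 = 2 · 53.
Divisors of 106: 1, 2, 53, 106.
Test each divisor d:
55^1 ≡ 55
55^2 ≡ 29
55^53 ≡ 106
55^106 ≡ 1
So ord_107(55) = 106.

106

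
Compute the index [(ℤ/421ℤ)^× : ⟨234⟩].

The order of 234 must divide φ(421) = 421 − 1 = 420 = 2^2 · 3 · 5 · 7.
Divisors of 420: 1, 2, 3, 4, 5, 6, 7, 10, 12, 14, 15, 20, 21, 28, 30, 35, 42, 60, 70, 84, 105, 140, 210, 420.
Evaluate successive powers at the divisors of 420:
234^1 ≡ 234 (mod 421)
234^2 ≡ 26 (mod 421)
234^3 ≡ 190 (mod 421)
234^4 ≡ 255 (mod 421)
234^5 ≡ 309 (mod 421)
234^6 ≡ 315 (mod 421)
234^7 ≡ 35 (mod 421)
234^10 ≡ 335 (mod 421)
234^12 ≡ 290 (mod 421)
234^14 ≡ 383 (mod 421)
234^15 ≡ 370 (mod 421)
234^20 ≡ 239 (mod 421)
234^21 ≡ 354 (mod 421)
234^28 ≡ 181 (mod 421)
234^30 ≡ 75 (mod 421)
234^35 ≡ 20 (mod 421)
234^42 ≡ 279 (mod 421)
234^60 ≡ 152 (mod 421)
234^70 ≡ 400 (mod 421)
234^84 ≡ 377 (mod 421)
234^105 ≡ 1 (mod 421) ✓
So ord_421(234) = 105, hence |⟨234⟩| = 105.
Index = |(Z/421Z)^×| / |⟨234⟩| = 420 / 105 = 4.

4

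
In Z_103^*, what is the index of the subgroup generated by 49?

2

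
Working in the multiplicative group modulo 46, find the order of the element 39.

11

ord(39) | φ(46) = φ(2)·φ(23) = 1·22 = 22 = 2 · 11.
Divisors of 22: 1, 2, 11, 22.
Compute 39^d (mod 46) for the divisors d until we hit 1:
39^1 ≡ 39 (mod 46)
39^2 ≡ 3 (mod 46)
39^11 ≡ 1 (mod 46) ✓
So ord_46(39) = 11.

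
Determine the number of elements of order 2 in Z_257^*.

φ(257) = 257 − 1 = 256 = 2^8.
(Z/257Z)^× is cyclic (|G| = 256); a cyclic group of order m has exactly φ(d) elements of each order d | m, and none otherwise.
2 | 256, and φ(2) = 2 − 1 = 1.

1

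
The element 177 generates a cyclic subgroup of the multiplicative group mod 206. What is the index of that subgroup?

Since 177 ∈ (Z/206Z)^×, its order divides φ(206) = φ(2)·φ(103) = 1·102 = 102 = 2 · 3 · 17.
Divisors of 102: 1, 2, 3, 6, 17, 34, 51, 102.
Compute 177^d (mod 206) for the divisors d until we hit 1:
177^1 ≡ 177
177^2 ≡ 17
177^3 ≡ 125
177^6 ≡ 175
177^17 ≡ 47
177^34 ≡ 149
177^51 ≡ 205
177^102 ≡ 1
So ord_206(177) = 102, hence |⟨177⟩| = 102.
[(Z/206Z)^× : ⟨177⟩] = 102/102 = 1.

1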